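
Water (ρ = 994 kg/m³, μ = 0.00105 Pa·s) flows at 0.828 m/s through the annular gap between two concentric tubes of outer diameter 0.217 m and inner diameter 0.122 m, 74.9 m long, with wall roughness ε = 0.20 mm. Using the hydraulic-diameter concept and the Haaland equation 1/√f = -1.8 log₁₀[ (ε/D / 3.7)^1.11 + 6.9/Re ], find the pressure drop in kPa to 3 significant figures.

Hydraulic diameter D_h = 4A/P = D_o - D_i = 0.217 - 0.122 = 0.095 m.
Re = ρVD_h/μ = 994·0.828·0.095/0.00105 = 7.446e+04.
ε/D_h = 0.0002/0.095 = 0.00211; Haaland gives 1/√f = -1.8 log₁₀[0.00025+9.27e-05] = 6.237, so f = 0.02571.
ΔP = f(L/D_h)(ρV²/2) = 0.02571·74.9/0.095·340.7 = 6906 Pa.
ΔP = 6.91 kPa.

ΔP ≈ 6.91 kPa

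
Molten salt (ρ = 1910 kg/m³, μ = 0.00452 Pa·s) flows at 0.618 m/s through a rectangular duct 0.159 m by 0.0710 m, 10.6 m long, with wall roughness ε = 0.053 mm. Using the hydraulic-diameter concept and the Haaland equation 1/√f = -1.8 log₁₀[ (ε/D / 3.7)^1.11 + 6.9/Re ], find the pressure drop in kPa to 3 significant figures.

Hydraulic diameter D_h = 4A/P = 4·(0.159·0.071)/(2·(0.159+0.071)) = 0.04516/0.46 = 0.09817 m.
Re = ρVD_h/μ = 1910·0.618·0.09817/0.00452 = 2.564e+04.
ε/D_h = 5.3e-05/0.09817 = 0.00054; Haaland gives 1/√f = -1.8 log₁₀[5.52e-05+0.000269] = 6.28, so f = 0.02536.
ΔP = f(L/D_h)(ρV²/2) = 0.02536·10.6/0.09817·364.7 = 998.6 Pa.
ΔP = 0.999 kPa.

ΔP ≈ 0.999 kPa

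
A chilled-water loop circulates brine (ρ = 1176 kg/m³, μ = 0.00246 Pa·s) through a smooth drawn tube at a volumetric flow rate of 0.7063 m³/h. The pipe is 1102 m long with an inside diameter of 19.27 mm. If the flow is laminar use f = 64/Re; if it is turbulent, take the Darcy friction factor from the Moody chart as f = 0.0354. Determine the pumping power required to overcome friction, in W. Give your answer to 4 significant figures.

Q = 0.7063 m³/h = 0.7063/3600 = 0.0001962 m³/s.
Cross-sectional area A = πD²/4 = π(0.01927)²/4 = 0.0002916 m²; mean velocity V = Q/A = 0.0001962/0.0002916 = 0.6727 m/s.
Reynolds number Re = ρVD/μ = 1176 · 0.6727 · 0.01927 / 0.00246 = 6197.
Re > 4000 → turbulent; use the Moody-chart value f = 0.0354.
Darcy-Weisbach: ΔP = f(L/D)(ρV²/2) = 0.0354·(1102/0.01927)·(1176·0.6727²/2) = 0.0354·5.719e+04·266.1 = 5.387e+05 Pa.
Pumping power P = QΔP = 0.0001962·5.387e+05 = 105.69 W = 105.7 W.

P ≈ 105.7 W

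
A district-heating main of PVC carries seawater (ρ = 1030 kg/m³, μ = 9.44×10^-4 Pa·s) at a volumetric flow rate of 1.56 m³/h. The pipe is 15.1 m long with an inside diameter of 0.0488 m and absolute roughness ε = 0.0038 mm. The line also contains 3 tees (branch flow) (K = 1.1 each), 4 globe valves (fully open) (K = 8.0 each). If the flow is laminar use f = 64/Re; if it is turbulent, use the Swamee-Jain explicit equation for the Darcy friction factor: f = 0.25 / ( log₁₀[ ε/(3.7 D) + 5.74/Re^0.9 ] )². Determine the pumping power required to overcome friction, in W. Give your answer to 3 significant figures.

P ≈ 0.532 W

Q = 1.56 m³/h = 1.56/3600 = 0.0004333 m³/s.
Cross-sectional area A = πD²/4 = π(0.0488)²/4 = 0.00187 m²; mean velocity V = Q/A = 0.0004333/0.00187 = 0.2317 m/s.
Reynolds number Re = ρVD/μ = 1030 · 0.2317 · 0.0488 / 0.000944 = 1.234e+04.
Re > 4000 → turbulent. Relative roughness ε/D = 3.8e-06/0.0488 = 7.79e-05. Swamee-Jain: f = 0.25/(log₁₀[7.79e-05/3.7 + 5.74/1.234e+04^0.9])² = 0.25/(log₁₀[2.1e-05 + 0.00119])² = 0.25/(-2.916)² = 0.02941.
Total minor-loss coefficient ΣK = 3·1.1 + 4·8 = 35.3.
ΔP = [f·L/D + ΣK]·(ρV²/2) = [0.02941·15.1/0.0488 + 35.3]·(1030·0.2317²/2) = [9.1 + 35.3]·27.64 = 1227 Pa.
Pumping power P = QΔP = 0.0004333·1227 = 0.5319 W = 0.532 W.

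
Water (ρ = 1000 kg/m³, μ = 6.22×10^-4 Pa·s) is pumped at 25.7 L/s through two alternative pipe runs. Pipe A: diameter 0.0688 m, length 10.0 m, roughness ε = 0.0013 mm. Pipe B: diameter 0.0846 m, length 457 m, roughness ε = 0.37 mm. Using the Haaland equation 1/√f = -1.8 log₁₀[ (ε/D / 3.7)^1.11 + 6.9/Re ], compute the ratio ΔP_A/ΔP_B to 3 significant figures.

ΔP_A/ΔP_B ≈ 0.0260

Pipe A: V = Q/A = 0.0257/0.003718 = 6.913 m/s; Re = 7.647e+05; ε/D = 1.89e-05; Haaland → f = 0.01242; ΔP_A = f(L/D)(ρV²/2) = 4.314e+04 Pa.
Pipe B: V = Q/A = 0.0257/0.005621 = 4.572 m/s; Re = 6.218e+05; ε/D = 0.00437; Haaland → f = 0.02938; ΔP_B = f(L/D)(ρV²/2) = 1.659e+06 Pa.
ΔP_A/ΔP_B = 4.314e+04/1.659e+06 = 0.0260.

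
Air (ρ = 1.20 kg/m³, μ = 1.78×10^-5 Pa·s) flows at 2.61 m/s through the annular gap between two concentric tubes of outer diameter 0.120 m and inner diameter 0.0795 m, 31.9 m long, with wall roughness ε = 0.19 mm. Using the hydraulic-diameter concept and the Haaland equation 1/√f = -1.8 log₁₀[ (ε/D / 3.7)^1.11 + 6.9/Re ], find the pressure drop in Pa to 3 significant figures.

ΔP ≈ 127 Pa

Hydraulic diameter D_h = 4A/P = D_o - D_i = 0.12 - 0.0795 = 0.0405 m.
Re = ρVD_h/μ = 1.2·2.61·0.0405/1.78e-05 = 7126.
ε/D_h = 0.00019/0.0405 = 0.00469; Haaland gives 1/√f = -1.8 log₁₀[0.000609+0.000968] = 5.044, so f = 0.03931.
ΔP = f(L/D_h)(ρV²/2) = 0.03931·31.9/0.0405·4.087 = 126.5 Pa.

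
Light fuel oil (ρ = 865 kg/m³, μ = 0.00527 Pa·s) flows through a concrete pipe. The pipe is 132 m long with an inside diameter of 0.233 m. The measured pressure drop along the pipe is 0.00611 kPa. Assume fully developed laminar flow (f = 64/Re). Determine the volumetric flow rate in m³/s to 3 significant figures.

Q ≈ 6.35×10^-4 m³/s

For laminar flow, f = 64/Re with Re = ρVD/μ, so Darcy-Weisbach reduces to ΔP = 32μLV/D². Solving for V: V = ΔP·D²/(32μL) = 6.11·(0.233)²/(32·0.00527·132) = 0.0149 m/s.
Check: Re = ρVD/μ = 865·0.0149·0.233/0.00527 = 569.9 < 2300, so the laminar assumption holds.
Q = V·A = 0.0149·(π/4·0.233²) = 0.0006354 m³/s = 6.35×10^-4 m³/s.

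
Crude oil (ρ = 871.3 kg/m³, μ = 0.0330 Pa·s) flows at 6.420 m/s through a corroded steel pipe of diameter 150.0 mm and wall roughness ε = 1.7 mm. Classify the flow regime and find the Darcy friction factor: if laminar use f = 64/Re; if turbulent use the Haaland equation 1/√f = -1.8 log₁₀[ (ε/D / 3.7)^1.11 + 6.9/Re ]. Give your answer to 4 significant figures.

Re = ρVD/μ = 871.3·6.42·0.15/0.033 = 2.543e+04.
Re > 4000 → turbulent. ε/D = 0.0017/0.15 = 0.0113; Haaland: 1/√f = -1.8 log₁₀[0.00162 + 0.000271] = 4.902, so f = 0.04162.

f ≈ 0.04162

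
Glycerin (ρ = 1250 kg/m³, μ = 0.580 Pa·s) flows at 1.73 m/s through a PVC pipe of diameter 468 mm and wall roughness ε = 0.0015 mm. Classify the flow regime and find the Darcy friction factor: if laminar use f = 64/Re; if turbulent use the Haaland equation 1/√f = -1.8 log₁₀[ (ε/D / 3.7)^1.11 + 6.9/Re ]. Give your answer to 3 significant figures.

Re = ρVD/μ = 1250·1.73·0.468/0.58 = 1745.
Re < 2300 → laminar, so f = 64/Re = 0.03668 (roughness is irrelevant in laminar flow).

f ≈ 0.0367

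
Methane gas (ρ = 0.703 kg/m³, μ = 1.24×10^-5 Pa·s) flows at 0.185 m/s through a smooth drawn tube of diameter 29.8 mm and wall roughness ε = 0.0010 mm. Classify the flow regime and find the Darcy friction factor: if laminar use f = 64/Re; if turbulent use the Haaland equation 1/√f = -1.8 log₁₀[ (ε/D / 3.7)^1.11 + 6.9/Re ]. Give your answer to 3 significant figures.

f ≈ 0.205

Re = ρVD/μ = 0.703·0.185·0.0298/1.24e-05 = 312.6.
Re < 2300 → laminar, so f = 64/Re = 0.2048 (roughness is irrelevant in laminar flow).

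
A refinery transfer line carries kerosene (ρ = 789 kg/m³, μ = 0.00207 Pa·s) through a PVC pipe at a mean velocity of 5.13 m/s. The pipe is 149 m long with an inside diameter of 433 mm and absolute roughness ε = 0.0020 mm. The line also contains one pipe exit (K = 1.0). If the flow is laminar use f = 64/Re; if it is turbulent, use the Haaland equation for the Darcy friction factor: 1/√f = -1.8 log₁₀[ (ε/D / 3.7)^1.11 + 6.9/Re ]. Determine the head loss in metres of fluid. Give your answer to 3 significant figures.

h_f ≈ 6.87 m

Reynolds number Re = ρVD/μ = 789 · 5.13 · 0.433 / 0.00207 = 8.467e+05.
Re > 4000 → turbulent. Relative roughness ε/D = 2e-06/0.433 = 4.62e-06. Haaland: 1/√f = -1.8 log₁₀[(4.62e-06/3.7)^1.11 + 6.9/8.467e+05] = -1.8 log₁₀[2.8e-07 + 8.15e-06] = 9.134, so f = 0.01199.
Total minor-loss coefficient ΣK = 1·1 = 1.
ΔP = [f·L/D + ΣK]·(ρV²/2) = [0.01199·149/0.433 + 1]·(789·5.13²/2) = [4.125 + 1]·1.038e+04 = 5.321e+04 Pa.
Head loss h_f = ΔP/(ρg) = 5.321e+04/(789·9.81) = 6.87 m.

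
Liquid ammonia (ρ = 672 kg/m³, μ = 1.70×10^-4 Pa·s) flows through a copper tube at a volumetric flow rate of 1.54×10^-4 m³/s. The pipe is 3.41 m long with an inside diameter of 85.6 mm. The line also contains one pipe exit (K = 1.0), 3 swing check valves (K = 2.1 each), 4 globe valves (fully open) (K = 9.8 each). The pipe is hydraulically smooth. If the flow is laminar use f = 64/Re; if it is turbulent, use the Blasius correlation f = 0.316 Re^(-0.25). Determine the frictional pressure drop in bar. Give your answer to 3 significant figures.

Cross-sectional area A = πD²/4 = π(0.0856)²/4 = 0.005755 m²; mean velocity V = Q/A = 0.000154/0.005755 = 0.02676 m/s.
Reynolds number Re = ρVD/μ = 672 · 0.02676 · 0.0856 / 0.00017 = 9055.
Re > 4000 → turbulent. Smooth-pipe (Blasius): f = 0.316 Re^(-0.25) = 0.316/(9055)^0.25 = 0.03239.
Total minor-loss coefficient ΣK = 1·1 + 3·2.1 + 4·9.8 = 46.5.
ΔP = [f·L/D + ΣK]·(ρV²/2) = [0.03239·3.41/0.0856 + 46.5]·(672·0.02676²/2) = [1.29 + 46.5]·0.2406 = 11.5 Pa.
ΔP = 11.5 Pa = 1.15×10^-4 bar.

ΔP ≈ 1.15×10^-4 bar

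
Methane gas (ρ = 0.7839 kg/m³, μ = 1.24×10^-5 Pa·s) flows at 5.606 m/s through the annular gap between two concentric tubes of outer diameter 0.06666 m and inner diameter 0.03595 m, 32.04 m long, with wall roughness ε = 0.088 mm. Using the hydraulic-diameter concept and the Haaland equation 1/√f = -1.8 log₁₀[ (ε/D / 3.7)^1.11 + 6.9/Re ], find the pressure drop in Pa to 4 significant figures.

ΔP ≈ 438.9 Pa

Hydraulic diameter D_h = 4A/P = D_o - D_i = 0.06666 - 0.03595 = 0.03071 m.
Re = ρVD_h/μ = 0.7839·5.606·0.03071/1.24e-05 = 1.088e+04.
ε/D_h = 8.8e-05/0.03071 = 0.00287; Haaland gives 1/√f = -1.8 log₁₀[0.000352+0.000634] = 5.411, so f = 0.03416.
ΔP = f(L/D_h)(ρV²/2) = 0.03416·32.04/0.03071·12.32 = 438.9 Pa.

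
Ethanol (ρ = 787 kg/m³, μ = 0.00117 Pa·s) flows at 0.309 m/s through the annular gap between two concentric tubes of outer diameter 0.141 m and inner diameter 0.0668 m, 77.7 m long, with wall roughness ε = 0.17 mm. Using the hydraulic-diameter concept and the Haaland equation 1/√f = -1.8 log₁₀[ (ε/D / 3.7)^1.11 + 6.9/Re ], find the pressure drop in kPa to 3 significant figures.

Hydraulic diameter D_h = 4A/P = D_o - D_i = 0.141 - 0.0668 = 0.0742 m.
Re = ρVD_h/μ = 787·0.309·0.0742/0.00117 = 1.542e+04.
ε/D_h = 0.00017/0.0742 = 0.00229; Haaland gives 1/√f = -1.8 log₁₀[0.000275+0.000447] = 5.654, so f = 0.03128.
ΔP = f(L/D_h)(ρV²/2) = 0.03128·77.7/0.0742·37.57 = 1231 Pa.
ΔP = 1.23 kPa.

ΔP ≈ 1.23 kPa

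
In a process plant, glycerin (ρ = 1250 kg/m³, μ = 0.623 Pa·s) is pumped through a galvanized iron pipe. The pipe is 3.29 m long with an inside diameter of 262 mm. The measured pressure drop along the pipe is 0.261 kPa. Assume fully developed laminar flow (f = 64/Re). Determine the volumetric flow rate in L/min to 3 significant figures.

Q ≈ 884 L/min

For laminar flow, f = 64/Re with Re = ρVD/μ, so Darcy-Weisbach reduces to ΔP = 32μLV/D². Solving for V: V = ΔP·D²/(32μL) = 261·(0.262)²/(32·0.623·3.29) = 0.2732 m/s.
Check: Re = ρVD/μ = 1250·0.2732·0.262/0.623 = 143.6 < 2300, so the laminar assumption holds.
Q = V·A = 0.2732·(π/4·0.262²) = 0.01473 m³/s = 884 L/min.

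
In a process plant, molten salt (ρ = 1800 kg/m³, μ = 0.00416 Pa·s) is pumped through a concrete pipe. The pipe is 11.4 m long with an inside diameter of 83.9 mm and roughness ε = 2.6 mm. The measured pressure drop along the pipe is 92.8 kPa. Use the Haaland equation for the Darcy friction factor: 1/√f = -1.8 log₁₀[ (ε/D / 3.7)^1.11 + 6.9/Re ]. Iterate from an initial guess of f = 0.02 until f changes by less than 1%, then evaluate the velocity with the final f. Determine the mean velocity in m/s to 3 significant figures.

Rearranging Darcy-Weisbach: V = √(2·ΔP·D/(f·L·ρ)). With ε/D = 0.0026/0.0839 = 0.031, iterate starting from f = 0.02:
  f = 0.02 → V = √(2·9.28e+04·0.0839/(0.02·11.4·1800)) = 6.16 m/s; Re = ρVD/μ = 2.236e+05; f → 0.0582
  f = 0.0582 → V = 3.611 m/s; Re = 1.311e+05; f → 0.0583
Converged (Δf/f < 1%). With the final f = 0.0583: V = √(2·9.28e+04·0.0839/(0.0583·11.4·1800)) = 3.608 m/s.

V ≈ 3.61 m/s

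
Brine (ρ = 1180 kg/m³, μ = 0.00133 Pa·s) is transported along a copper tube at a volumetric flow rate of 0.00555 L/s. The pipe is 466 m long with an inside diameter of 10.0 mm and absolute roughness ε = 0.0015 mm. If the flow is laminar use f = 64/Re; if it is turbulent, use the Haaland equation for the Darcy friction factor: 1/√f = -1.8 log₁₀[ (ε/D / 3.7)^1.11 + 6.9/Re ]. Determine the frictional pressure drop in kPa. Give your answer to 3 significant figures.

ΔP ≈ 14.0 kPa

Q = 0.00555 L/s = 0.00555/1000 = 5.55e-06 m³/s.
Cross-sectional area A = πD²/4 = π(0.01)²/4 = 7.854e-05 m²; mean velocity V = Q/A = 5.55e-06/7.854e-05 = 0.07066 m/s.
Reynolds number Re = ρVD/μ = 1180 · 0.07066 · 0.01 / 0.00133 = 627.
Re < 2300 → laminar flow, so f = 64/Re = 64/627 = 0.1021 (the turbulent correlation is not needed).
Darcy-Weisbach: ΔP = f(L/D)(ρV²/2) = 0.1021·(466/0.01)·(1180·0.07066²/2) = 0.1021·4.66e+04·2.946 = 1.401e+04 Pa.
ΔP = 1.401e+04 Pa = 14.0 kPa.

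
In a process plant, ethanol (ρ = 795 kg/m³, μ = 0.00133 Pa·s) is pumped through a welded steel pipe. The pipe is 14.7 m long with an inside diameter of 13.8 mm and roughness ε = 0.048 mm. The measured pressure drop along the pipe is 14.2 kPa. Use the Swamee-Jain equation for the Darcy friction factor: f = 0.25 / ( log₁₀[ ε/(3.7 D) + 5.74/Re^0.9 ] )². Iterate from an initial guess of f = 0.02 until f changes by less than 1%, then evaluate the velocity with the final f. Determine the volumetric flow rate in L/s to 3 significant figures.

Rearranging Darcy-Weisbach: V = √(2·ΔP·D/(f·L·ρ)). With ε/D = 4.8e-05/0.0138 = 0.00348, iterate starting from f = 0.02:
  f = 0.02 → V = √(2·1.42e+04·0.0138/(0.02·14.7·795)) = 1.295 m/s; Re = ρVD/μ = 1.068e+04; f → 0.03591
  f = 0.03591 → V = 0.9664 m/s; Re = 7971; f → 0.03793
  f = 0.03793 → V = 0.9403 m/s; Re = 7756; f → 0.03814
Converged (Δf/f < 1%). With the final f = 0.03814: V = √(2·1.42e+04·0.0138/(0.03814·14.7·795)) = 0.9377 m/s.
Q = V·A = 0.9377·(π/4·0.0138²) = 0.0001403 m³/s = 0.140 L/s.

Q ≈ 0.140 L/s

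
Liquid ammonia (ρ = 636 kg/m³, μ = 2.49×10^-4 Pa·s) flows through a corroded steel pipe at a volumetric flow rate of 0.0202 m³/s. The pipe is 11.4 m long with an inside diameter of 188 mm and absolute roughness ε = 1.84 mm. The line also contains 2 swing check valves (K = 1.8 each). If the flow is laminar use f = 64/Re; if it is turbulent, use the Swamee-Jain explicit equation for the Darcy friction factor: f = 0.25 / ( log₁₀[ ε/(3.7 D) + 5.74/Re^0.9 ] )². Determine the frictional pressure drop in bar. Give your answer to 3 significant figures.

ΔP ≈ 0.00993 bar

Cross-sectional area A = πD²/4 = π(0.188)²/4 = 0.02776 m²; mean velocity V = Q/A = 0.0202/0.02776 = 0.7277 m/s.
Reynolds number Re = ρVD/μ = 636 · 0.7277 · 0.188 / 0.000249 = 3.494e+05.
Re > 4000 → turbulent. Relative roughness ε/D = 0.00184/0.188 = 0.00979. Swamee-Jain: f = 0.25/(log₁₀[0.00979/3.7 + 5.74/3.494e+05^0.9])² = 0.25/(log₁₀[0.00265 + 5.89e-05])² = 0.25/(-2.568)² = 0.03791.
Total minor-loss coefficient ΣK = 2·1.8 = 3.6.
ΔP = [f·L/D + ΣK]·(ρV²/2) = [0.03791·11.4/0.188 + 3.6]·(636·0.7277²/2) = [2.299 + 3.6]·168.4 = 993.3 Pa.
ΔP = 993.3 Pa = 0.00993 bar.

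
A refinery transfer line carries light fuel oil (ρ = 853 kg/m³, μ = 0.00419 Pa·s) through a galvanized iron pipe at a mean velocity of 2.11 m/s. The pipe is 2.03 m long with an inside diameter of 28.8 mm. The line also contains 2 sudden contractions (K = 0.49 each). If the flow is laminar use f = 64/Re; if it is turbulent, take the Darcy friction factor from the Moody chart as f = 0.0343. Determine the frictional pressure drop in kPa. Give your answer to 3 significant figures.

ΔP ≈ 6.45 kPa

Reynolds number Re = ρVD/μ = 853 · 2.11 · 0.0288 / 0.00419 = 1.237e+04.
Re > 4000 → turbulent; use the Moody-chart value f = 0.0343.
Total minor-loss coefficient ΣK = 2·0.49 = 0.98.
ΔP = [f·L/D + ΣK]·(ρV²/2) = [0.0343·2.03/0.0288 + 0.98]·(853·2.11²/2) = [2.418 + 0.98]·1899 = 6452 Pa.
ΔP = 6452 Pa = 6.45 kPa.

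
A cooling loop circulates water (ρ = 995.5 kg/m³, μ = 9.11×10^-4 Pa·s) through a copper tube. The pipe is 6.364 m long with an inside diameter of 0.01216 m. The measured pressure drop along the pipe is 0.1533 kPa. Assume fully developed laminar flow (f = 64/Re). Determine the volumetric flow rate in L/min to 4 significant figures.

For laminar flow, f = 64/Re with Re = ρVD/μ, so Darcy-Weisbach reduces to ΔP = 32μLV/D². Solving for V: V = ΔP·D²/(32μL) = 153.3·(0.01216)²/(32·0.000911·6.364) = 0.1222 m/s.
Check: Re = ρVD/μ = 995.5·0.1222·0.01216/0.000911 = 1624 < 2300, so the laminar assumption holds.
Q = V·A = 0.1222·(π/4·0.01216²) = 1.419e-05 m³/s = 0.8514 L/min.

Q ≈ 0.8514 L/min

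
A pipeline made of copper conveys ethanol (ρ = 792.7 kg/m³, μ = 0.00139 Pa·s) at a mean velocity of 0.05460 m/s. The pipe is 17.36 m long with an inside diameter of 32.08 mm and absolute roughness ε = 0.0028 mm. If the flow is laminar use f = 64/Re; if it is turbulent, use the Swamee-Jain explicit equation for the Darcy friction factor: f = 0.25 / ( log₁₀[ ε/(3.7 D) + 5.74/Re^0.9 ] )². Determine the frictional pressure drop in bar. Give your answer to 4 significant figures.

Reynolds number Re = ρVD/μ = 792.7 · 0.0546 · 0.03208 / 0.00139 = 998.9.
Re < 2300 → laminar flow, so f = 64/Re = 64/998.9 = 0.06407 (the turbulent correlation is not needed).
Darcy-Weisbach: ΔP = f(L/D)(ρV²/2) = 0.06407·(17.36/0.03208)·(792.7·0.0546²/2) = 0.06407·541.1·1.182 = 40.97 Pa.
ΔP = 40.97 Pa = 4.097×10^-4 bar.

ΔP ≈ 4.097×10^-4 bar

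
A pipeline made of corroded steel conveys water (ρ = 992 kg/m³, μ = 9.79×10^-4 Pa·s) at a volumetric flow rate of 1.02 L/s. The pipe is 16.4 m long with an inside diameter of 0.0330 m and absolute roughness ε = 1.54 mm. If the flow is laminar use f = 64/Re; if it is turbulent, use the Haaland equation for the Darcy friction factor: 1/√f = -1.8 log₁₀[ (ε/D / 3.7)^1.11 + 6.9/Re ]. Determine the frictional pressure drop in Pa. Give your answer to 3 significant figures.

Q = 1.02 L/s = 1.02/1000 = 0.00102 m³/s.
Cross-sectional area A = πD²/4 = π(0.033)²/4 = 0.0008553 m²; mean velocity V = Q/A = 0.00102/0.0008553 = 1.193 m/s.
Reynolds number Re = ρVD/μ = 992 · 1.193 · 0.033 / 0.000979 = 3.988e+04.
Re > 4000 → turbulent. Relative roughness ε/D = 0.00154/0.033 = 0.0467. Haaland: 1/√f = -1.8 log₁₀[(0.0467/3.7)^1.11 + 6.9/3.988e+04] = -1.8 log₁₀[0.0078 + 0.000173] = 3.777, so f = 0.07008.
Darcy-Weisbach: ΔP = f(L/D)(ρV²/2) = 0.07008·(16.4/0.033)·(992·1.193²/2) = 0.07008·497·705.4 = 2.457e+04 Pa.

ΔP ≈ 24600 Pa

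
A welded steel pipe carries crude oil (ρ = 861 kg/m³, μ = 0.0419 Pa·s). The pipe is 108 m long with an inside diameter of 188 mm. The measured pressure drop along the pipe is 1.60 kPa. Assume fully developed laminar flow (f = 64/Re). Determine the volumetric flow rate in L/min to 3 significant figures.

Q ≈ 650 L/min

For laminar flow, f = 64/Re with Re = ρVD/μ, so Darcy-Weisbach reduces to ΔP = 32μLV/D². Solving for V: V = ΔP·D²/(32μL) = 1600·(0.188)²/(32·0.0419·108) = 0.3905 m/s.
Check: Re = ρVD/μ = 861·0.3905·0.188/0.0419 = 1509 < 2300, so the laminar assumption holds.
Q = V·A = 0.3905·(π/4·0.188²) = 0.01084 m³/s = 650 L/min.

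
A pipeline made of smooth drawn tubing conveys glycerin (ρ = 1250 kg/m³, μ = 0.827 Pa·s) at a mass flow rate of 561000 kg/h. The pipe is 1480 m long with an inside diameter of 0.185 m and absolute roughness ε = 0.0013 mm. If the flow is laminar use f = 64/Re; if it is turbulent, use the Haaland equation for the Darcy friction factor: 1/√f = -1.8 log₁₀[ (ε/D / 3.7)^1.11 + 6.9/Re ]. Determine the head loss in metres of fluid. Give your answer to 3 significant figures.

ṁ = 561000 kg/h = 561000/3600 = 155.8 kg/s.
A = πD²/4 = π(0.185)²/4 = 0.02688 m²; mean velocity V = ṁ/(ρA) = 155.8/(1250 · 0.02688) = 4.638 m/s.
Reynolds number Re = ρVD/μ = 1250 · 4.638 · 0.185 / 0.827 = 1297.
Re < 2300 → laminar flow, so f = 64/Re = 64/1297 = 0.04935 (the turbulent correlation is not needed).
Darcy-Weisbach: ΔP = f(L/D)(ρV²/2) = 0.04935·(1480/0.185)·(1250·4.638²/2) = 0.04935·8000·1.344e+04 = 5.308e+06 Pa.
Head loss h_f = ΔP/(ρg) = 5.308e+06/(1250·9.81) = 433 m.

h_f ≈ 433 m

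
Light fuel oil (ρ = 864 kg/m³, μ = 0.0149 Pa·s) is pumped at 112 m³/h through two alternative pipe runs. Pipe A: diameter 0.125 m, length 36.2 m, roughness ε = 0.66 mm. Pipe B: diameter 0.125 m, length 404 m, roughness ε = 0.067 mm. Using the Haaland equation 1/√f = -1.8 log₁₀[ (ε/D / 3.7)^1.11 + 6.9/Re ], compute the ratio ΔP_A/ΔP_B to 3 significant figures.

Pipe A: V = Q/A = 0.03111/0.01227 = 2.535 m/s; Re = 1.838e+04; ε/D = 0.00528; Haaland → f = 0.03497; ΔP_A = f(L/D)(ρV²/2) = 2.812e+04 Pa.
Pipe B: V = Q/A = 0.03111/0.01227 = 2.535 m/s; Re = 1.838e+04; ε/D = 0.000536; Haaland → f = 0.02724; ΔP_B = f(L/D)(ρV²/2) = 2.444e+05 Pa.
ΔP_A/ΔP_B = 2.812e+04/2.444e+05 = 0.115.

ΔP_A/ΔP_B ≈ 0.115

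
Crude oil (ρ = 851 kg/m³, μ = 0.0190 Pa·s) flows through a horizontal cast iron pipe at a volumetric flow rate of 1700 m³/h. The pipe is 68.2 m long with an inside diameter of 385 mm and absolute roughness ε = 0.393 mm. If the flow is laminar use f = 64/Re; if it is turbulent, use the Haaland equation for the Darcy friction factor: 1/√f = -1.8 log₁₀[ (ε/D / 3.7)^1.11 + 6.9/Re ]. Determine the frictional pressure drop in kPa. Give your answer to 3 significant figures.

ΔP ≈ 28.3 kPa

Q = 1700 m³/h = 1700/3600 = 0.4722 m³/s.
Cross-sectional area A = πD²/4 = π(0.385)²/4 = 0.1164 m²; mean velocity V = Q/A = 0.4722/0.1164 = 4.056 m/s.
Reynolds number Re = ρVD/μ = 851 · 4.056 · 0.385 / 0.019 = 6.995e+04.
Re > 4000 → turbulent. Relative roughness ε/D = 0.000393/0.385 = 0.00102. Haaland: 1/√f = -1.8 log₁₀[(0.00102/3.7)^1.11 + 6.9/6.995e+04] = -1.8 log₁₀[0.000112 + 9.86e-05] = 6.618, so f = 0.02283.
Darcy-Weisbach: ΔP = f(L/D)(ρV²/2) = 0.02283·(68.2/0.385)·(851·4.056²/2) = 0.02283·177.1·7001 = 2.832e+04 Pa.
ΔP = 2.832e+04 Pa = 28.3 kPa.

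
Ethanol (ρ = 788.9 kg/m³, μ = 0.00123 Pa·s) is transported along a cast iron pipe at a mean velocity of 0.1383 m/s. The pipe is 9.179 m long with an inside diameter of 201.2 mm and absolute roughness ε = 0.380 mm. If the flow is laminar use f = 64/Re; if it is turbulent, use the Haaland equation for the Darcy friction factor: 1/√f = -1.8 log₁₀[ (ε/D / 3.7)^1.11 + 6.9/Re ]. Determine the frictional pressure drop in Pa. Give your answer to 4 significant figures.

Reynolds number Re = ρVD/μ = 788.9 · 0.1383 · 0.2012 / 0.00123 = 1.785e+04.
Re > 4000 → turbulent. Relative roughness ε/D = 0.00038/0.2012 = 0.00189. Haaland: 1/√f = -1.8 log₁₀[(0.00189/3.7)^1.11 + 6.9/1.785e+04] = -1.8 log₁₀[0.000222 + 0.000387] = 5.789, so f = 0.02984.
Darcy-Weisbach: ΔP = f(L/D)(ρV²/2) = 0.02984·(9.179/0.2012)·(788.9·0.1383²/2) = 0.02984·45.62·7.545 = 10.27 Pa.

ΔP ≈ 10.27 Pa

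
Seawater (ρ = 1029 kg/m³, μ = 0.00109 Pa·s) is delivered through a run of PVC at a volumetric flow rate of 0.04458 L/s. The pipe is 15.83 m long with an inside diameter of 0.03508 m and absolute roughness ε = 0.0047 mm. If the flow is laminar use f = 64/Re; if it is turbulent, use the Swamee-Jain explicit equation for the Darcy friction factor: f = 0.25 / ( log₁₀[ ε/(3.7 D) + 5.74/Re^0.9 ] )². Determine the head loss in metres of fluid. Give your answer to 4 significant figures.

h_f ≈ 0.002050 m

Q = 0.04458 L/s = 0.04458/1000 = 4.458e-05 m³/s.
Cross-sectional area A = πD²/4 = π(0.03508)²/4 = 0.0009665 m²; mean velocity V = Q/A = 4.458e-05/0.0009665 = 0.04612 m/s.
Reynolds number Re = ρVD/μ = 1029 · 0.04612 · 0.03508 / 0.00109 = 1527.
Re < 2300 → laminar flow, so f = 64/Re = 64/1527 = 0.0419 (the turbulent correlation is not needed).
Darcy-Weisbach: ΔP = f(L/D)(ρV²/2) = 0.0419·(15.83/0.03508)·(1029·0.04612²/2) = 0.0419·451.3·1.095 = 20.7 Pa.
Head loss h_f = ΔP/(ρg) = 20.7/(1029·9.81) = 0.002050 m.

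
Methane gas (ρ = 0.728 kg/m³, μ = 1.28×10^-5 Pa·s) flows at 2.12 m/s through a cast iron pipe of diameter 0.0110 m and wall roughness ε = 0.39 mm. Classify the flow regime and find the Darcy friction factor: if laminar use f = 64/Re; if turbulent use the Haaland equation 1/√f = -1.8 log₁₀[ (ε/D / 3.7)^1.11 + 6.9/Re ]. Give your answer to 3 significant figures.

f ≈ 0.0483

Re = ρVD/μ = 0.728·2.12·0.011/1.28e-05 = 1326.
Re < 2300 → laminar, so f = 64/Re = 0.04825 (roughness is irrelevant in laminar flow).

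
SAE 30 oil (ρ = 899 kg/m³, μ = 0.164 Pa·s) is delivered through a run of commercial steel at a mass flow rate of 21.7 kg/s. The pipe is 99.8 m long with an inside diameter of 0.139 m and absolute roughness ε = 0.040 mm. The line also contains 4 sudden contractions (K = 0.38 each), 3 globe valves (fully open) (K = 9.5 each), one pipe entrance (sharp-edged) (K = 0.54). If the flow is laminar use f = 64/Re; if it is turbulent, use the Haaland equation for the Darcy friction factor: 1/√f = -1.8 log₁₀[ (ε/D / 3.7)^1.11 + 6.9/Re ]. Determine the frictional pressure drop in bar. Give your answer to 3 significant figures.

ΔP ≈ 0.779 bar

A = πD²/4 = π(0.139)²/4 = 0.01517 m²; mean velocity V = ṁ/(ρA) = 21.7/(899 · 0.01517) = 1.591 m/s.
Reynolds number Re = ρVD/μ = 899 · 1.591 · 0.139 / 0.164 = 1212.
Re < 2300 → laminar flow, so f = 64/Re = 64/1212 = 0.0528 (the turbulent correlation is not needed).
Total minor-loss coefficient ΣK = 4·0.38 + 3·9.5 + 1·0.54 = 30.6.
ΔP = [f·L/D + ΣK]·(ρV²/2) = [0.0528·99.8/0.139 + 30.6]·(899·1.591²/2) = [37.91 + 30.6]·1137 = 7.788e+04 Pa.
ΔP = 7.788e+04 Pa = 0.779 bar.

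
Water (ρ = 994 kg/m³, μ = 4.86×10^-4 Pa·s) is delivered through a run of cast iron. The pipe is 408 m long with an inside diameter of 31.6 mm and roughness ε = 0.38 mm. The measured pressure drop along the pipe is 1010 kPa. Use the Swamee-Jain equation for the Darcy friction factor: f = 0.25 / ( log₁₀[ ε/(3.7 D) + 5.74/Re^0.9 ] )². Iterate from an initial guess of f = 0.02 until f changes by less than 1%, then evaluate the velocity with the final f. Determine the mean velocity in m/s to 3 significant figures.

Rearranging Darcy-Weisbach: V = √(2·ΔP·D/(f·L·ρ)). With ε/D = 0.00038/0.0316 = 0.012, iterate starting from f = 0.02:
  f = 0.02 → V = √(2·1.01e+06·0.0316/(0.02·408·994)) = 2.805 m/s; Re = ρVD/μ = 1.813e+05; f → 0.04084
  f = 0.04084 → V = 1.963 m/s; Re = 1.269e+05; f → 0.04101
Converged (Δf/f < 1%). With the final f = 0.04101: V = √(2·1.01e+06·0.0316/(0.04101·408·994)) = 1.959 m/s.

V ≈ 1.96 m/s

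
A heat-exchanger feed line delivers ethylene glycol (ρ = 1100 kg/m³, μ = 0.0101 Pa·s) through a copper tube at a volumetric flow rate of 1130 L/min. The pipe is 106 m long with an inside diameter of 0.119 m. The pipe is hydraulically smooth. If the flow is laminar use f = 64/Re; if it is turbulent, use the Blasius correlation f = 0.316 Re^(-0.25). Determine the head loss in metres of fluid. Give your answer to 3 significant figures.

Q = 1130 L/min = 1130/60000 = 0.01883 m³/s.
Cross-sectional area A = πD²/4 = π(0.119)²/4 = 0.01112 m²; mean velocity V = Q/A = 0.01883/0.01112 = 1.693 m/s.
Reynolds number Re = ρVD/μ = 1100 · 1.693 · 0.119 / 0.0101 = 2.195e+04.
Re > 4000 → turbulent. Smooth-pipe (Blasius): f = 0.316 Re^(-0.25) = 0.316/(2.195e+04)^0.25 = 0.02596.
Darcy-Weisbach: ΔP = f(L/D)(ρV²/2) = 0.02596·(106/0.119)·(1100·1.693²/2) = 0.02596·890.8·1577 = 3.647e+04 Pa.
Head loss h_f = ΔP/(ρg) = 3.647e+04/(1100·9.81) = 3.38 m.

h_f ≈ 3.38 m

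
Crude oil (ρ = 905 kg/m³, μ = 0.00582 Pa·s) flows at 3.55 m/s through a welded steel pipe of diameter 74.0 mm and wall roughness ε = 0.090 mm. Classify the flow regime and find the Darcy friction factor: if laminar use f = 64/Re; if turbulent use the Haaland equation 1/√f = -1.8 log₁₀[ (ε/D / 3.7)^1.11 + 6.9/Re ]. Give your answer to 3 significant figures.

f ≈ 0.0250

Re = ρVD/μ = 905·3.55·0.074/0.00582 = 4.085e+04.
Re > 4000 → turbulent. ε/D = 9e-05/0.074 = 0.00122; Haaland: 1/√f = -1.8 log₁₀[0.000136 + 0.000169] = 6.328, so f = 0.02497.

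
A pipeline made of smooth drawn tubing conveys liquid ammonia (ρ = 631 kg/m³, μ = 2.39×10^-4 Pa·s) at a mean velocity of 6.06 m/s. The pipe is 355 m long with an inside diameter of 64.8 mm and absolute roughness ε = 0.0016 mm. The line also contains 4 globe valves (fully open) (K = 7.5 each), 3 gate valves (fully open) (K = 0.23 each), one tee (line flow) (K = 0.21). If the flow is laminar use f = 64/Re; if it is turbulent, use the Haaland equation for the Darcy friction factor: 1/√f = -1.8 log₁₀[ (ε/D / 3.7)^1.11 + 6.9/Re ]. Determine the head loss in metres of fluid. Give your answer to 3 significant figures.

Reynolds number Re = ρVD/μ = 631 · 6.06 · 0.0648 / 0.000239 = 1.037e+06.
Re > 4000 → turbulent. Relative roughness ε/D = 1.6e-06/0.0648 = 2.47e-05. Haaland: 1/√f = -1.8 log₁₀[(2.47e-05/3.7)^1.11 + 6.9/1.037e+06] = -1.8 log₁₀[1.8e-06 + 6.66e-06] = 9.131, so f = 0.01199.
Total minor-loss coefficient ΣK = 4·7.5 + 3·0.23 + 1·0.21 = 30.9.
ΔP = [f·L/D + ΣK]·(ρV²/2) = [0.01199·355/0.0648 + 30.9]·(631·6.06²/2) = [65.7 + 30.9]·1.159e+04 = 1.119e+06 Pa.
Head loss h_f = ΔP/(ρg) = 1.119e+06/(631·9.81) = 181 m.

h_f ≈ 181 m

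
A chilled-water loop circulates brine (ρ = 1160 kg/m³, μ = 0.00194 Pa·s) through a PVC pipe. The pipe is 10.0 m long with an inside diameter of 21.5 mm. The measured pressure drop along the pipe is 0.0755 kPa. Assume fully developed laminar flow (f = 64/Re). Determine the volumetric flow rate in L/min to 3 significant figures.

Q ≈ 1.22 L/min

For laminar flow, f = 64/Re with Re = ρVD/μ, so Darcy-Weisbach reduces to ΔP = 32μLV/D². Solving for V: V = ΔP·D²/(32μL) = 75.5·(0.0215)²/(32·0.00194·10) = 0.05622 m/s.
Check: Re = ρVD/μ = 1160·0.05622·0.0215/0.00194 = 722.7 < 2300, so the laminar assumption holds.
Q = V·A = 0.05622·(π/4·0.0215²) = 2.041e-05 m³/s = 1.22 L/min.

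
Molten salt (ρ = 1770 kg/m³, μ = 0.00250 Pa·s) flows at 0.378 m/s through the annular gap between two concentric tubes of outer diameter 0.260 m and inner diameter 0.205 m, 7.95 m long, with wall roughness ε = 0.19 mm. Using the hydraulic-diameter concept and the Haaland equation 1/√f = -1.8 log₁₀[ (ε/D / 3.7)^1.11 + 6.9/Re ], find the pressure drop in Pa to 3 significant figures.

Hydraulic diameter D_h = 4A/P = D_o - D_i = 0.26 - 0.205 = 0.055 m.
Re = ρVD_h/μ = 1770·0.378·0.055/0.0025 = 1.472e+04.
ε/D_h = 0.00019/0.055 = 0.00345; Haaland gives 1/√f = -1.8 log₁₀[0.000433+0.000469] = 5.48, so f = 0.03329.
ΔP = f(L/D_h)(ρV²/2) = 0.03329·7.95/0.055·126.5 = 608.6 Pa.

ΔP ≈ 609 Pa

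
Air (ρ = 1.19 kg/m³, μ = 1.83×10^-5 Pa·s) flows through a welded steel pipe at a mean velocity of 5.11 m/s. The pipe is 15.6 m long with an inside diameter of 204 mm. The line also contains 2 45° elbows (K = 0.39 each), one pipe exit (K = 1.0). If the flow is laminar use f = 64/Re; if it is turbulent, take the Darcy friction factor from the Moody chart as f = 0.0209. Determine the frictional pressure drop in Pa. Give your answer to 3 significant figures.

ΔP ≈ 52.5 Pa

Reynolds number Re = ρVD/μ = 1.19 · 5.11 · 0.204 / 1.83e-05 = 6.779e+04.
Re > 4000 → turbulent; use the Moody-chart value f = 0.0209.
Total minor-loss coefficient ΣK = 2·0.39 + 1·1 = 1.78.
ΔP = [f·L/D + ΣK]·(ρV²/2) = [0.0209·15.6/0.204 + 1.78]·(1.19·5.11²/2) = [1.598 + 1.78]·15.54 = 52.49 Pa.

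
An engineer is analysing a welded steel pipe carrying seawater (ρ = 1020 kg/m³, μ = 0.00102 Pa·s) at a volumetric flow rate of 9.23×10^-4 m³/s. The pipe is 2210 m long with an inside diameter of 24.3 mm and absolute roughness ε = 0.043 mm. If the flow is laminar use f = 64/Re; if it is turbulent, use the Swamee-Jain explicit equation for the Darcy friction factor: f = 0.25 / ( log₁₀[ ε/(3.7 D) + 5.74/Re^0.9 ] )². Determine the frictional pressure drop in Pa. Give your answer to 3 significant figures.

ΔP ≈ 4.83×10^6 Pa

Cross-sectional area A = πD²/4 = π(0.0243)²/4 = 0.0004638 m²; mean velocity V = Q/A = 0.000923/0.0004638 = 1.99 m/s.
Reynolds number Re = ρVD/μ = 1020 · 1.99 · 0.0243 / 0.00102 = 4.836e+04.
Re > 4000 → turbulent. Relative roughness ε/D = 4.3e-05/0.0243 = 0.00177. Swamee-Jain: f = 0.25/(log₁₀[0.00177/3.7 + 5.74/4.836e+04^0.9])² = 0.25/(log₁₀[0.000478 + 0.000349])² = 0.25/(-3.082)² = 0.02631.
Darcy-Weisbach: ΔP = f(L/D)(ρV²/2) = 0.02631·(2210/0.0243)·(1020·1.99²/2) = 0.02631·9.095e+04·2020 = 4.834e+06 Pa.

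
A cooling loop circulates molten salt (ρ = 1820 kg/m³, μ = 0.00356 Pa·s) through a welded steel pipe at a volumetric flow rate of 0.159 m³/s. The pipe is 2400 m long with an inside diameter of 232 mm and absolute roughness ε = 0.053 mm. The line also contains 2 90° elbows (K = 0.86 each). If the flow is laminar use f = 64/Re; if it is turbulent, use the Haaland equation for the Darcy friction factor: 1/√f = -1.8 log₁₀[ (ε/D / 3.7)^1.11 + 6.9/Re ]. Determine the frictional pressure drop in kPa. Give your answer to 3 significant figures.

ΔP ≈ 2110 kPa

Cross-sectional area A = πD²/4 = π(0.232)²/4 = 0.04227 m²; mean velocity V = Q/A = 0.159/0.04227 = 3.761 m/s.
Reynolds number Re = ρVD/μ = 1820 · 3.761 · 0.232 / 0.00356 = 4.461e+05.
Re > 4000 → turbulent. Relative roughness ε/D = 5.3e-05/0.232 = 0.000228. Haaland: 1/√f = -1.8 log₁₀[(0.000228/3.7)^1.11 + 6.9/4.461e+05] = -1.8 log₁₀[2.13e-05 + 1.55e-05] = 7.983, so f = 0.01569.
Total minor-loss coefficient ΣK = 2·0.86 = 1.72.
ΔP = [f·L/D + ΣK]·(ρV²/2) = [0.01569·2400/0.232 + 1.72]·(1820·3.761²/2) = [162.3 + 1.72]·1.287e+04 = 2.112e+06 Pa.
ΔP = 2.112e+06 Pa = 2110 kPa.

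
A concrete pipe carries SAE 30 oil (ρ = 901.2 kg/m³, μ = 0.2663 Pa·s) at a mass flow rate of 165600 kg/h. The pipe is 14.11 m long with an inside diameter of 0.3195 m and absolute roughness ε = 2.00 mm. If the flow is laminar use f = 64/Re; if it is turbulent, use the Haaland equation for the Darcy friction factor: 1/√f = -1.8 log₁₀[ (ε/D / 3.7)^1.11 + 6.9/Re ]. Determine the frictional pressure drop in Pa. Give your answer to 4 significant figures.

ΔP ≈ 749.9 Pa

ṁ = 165600 kg/h = 165600/3600 = 46 kg/s.
A = πD²/4 = π(0.3195)²/4 = 0.08017 m²; mean velocity V = ṁ/(ρA) = 46/(901.2 · 0.08017) = 0.6367 m/s.
Reynolds number Re = ρVD/μ = 901.2 · 0.6367 · 0.3195 / 0.266 = 688.4.
Re < 2300 → laminar flow, so f = 64/Re = 64/688.4 = 0.09297 (the turbulent correlation is not needed).
Darcy-Weisbach: ΔP = f(L/D)(ρV²/2) = 0.09297·(14.11/0.3195)·(901.2·0.6367²/2) = 0.09297·44.16·182.6 = 749.9 Pa.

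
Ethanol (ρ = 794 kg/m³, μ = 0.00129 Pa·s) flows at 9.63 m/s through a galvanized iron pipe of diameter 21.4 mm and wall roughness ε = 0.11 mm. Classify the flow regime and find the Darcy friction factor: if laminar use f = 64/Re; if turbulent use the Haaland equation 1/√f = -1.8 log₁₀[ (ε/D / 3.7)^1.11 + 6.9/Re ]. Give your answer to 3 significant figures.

Re = ρVD/μ = 794·9.63·0.0214/0.00129 = 1.268e+05.
Re > 4000 → turbulent. ε/D = 0.00011/0.0214 = 0.00514; Haaland: 1/√f = -1.8 log₁₀[0.000674 + 5.44e-05] = 5.648, so f = 0.03135.

f ≈ 0.0313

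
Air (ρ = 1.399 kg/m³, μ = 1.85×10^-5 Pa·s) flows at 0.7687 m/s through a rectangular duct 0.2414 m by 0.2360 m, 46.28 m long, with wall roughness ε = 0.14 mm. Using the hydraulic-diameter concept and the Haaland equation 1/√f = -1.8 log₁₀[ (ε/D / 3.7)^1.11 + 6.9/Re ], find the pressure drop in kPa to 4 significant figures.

ΔP ≈ 0.002337 kPa

Hydraulic diameter D_h = 4A/P = 4·(0.2414·0.236)/(2·(0.2414+0.236)) = 0.2279/0.9548 = 0.2387 m.
Re = ρVD_h/μ = 1.399·0.7687·0.2387/1.85e-05 = 1.387e+04.
ε/D_h = 0.00014/0.2387 = 0.000587; Haaland gives 1/√f = -1.8 log₁₀[6.06e-05+0.000497] = 5.856, so f = 0.02916.
ΔP = f(L/D_h)(ρV²/2) = 0.02916·46.28/0.2387·0.4133 = 2.337 Pa.
ΔP = 0.002337 kPa.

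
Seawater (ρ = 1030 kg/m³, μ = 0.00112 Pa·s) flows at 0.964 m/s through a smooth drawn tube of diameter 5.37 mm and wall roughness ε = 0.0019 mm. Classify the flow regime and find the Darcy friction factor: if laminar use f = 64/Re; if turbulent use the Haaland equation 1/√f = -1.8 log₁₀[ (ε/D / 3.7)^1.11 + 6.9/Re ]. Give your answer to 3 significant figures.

Re = ρVD/μ = 1030·0.964·0.00537/0.00112 = 4761.
Re > 4000 → turbulent. ε/D = 1.9e-06/0.00537 = 0.000354; Haaland: 1/√f = -1.8 log₁₀[3.45e-05 + 0.00145] = 5.091, so f = 0.03858.

f ≈ 0.0386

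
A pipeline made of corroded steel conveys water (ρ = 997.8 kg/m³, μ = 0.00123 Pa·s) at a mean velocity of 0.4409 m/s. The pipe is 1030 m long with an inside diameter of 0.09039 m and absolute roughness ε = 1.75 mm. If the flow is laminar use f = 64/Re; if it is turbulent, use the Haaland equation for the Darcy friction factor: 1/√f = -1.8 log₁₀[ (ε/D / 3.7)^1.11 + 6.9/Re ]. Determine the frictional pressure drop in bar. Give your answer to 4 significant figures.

ΔP ≈ 0.5450 bar

Reynolds number Re = ρVD/μ = 997.8 · 0.4409 · 0.09039 / 0.00123 = 3.233e+04.
Re > 4000 → turbulent. Relative roughness ε/D = 0.00175/0.09039 = 0.0194. Haaland: 1/√f = -1.8 log₁₀[(0.0194/3.7)^1.11 + 6.9/3.233e+04] = -1.8 log₁₀[0.00294 + 0.000213] = 4.503, so f = 0.04931.
Darcy-Weisbach: ΔP = f(L/D)(ρV²/2) = 0.04931·(1030/0.09039)·(997.8·0.4409²/2) = 0.04931·1.14e+04·96.98 = 5.45e+04 Pa.
ΔP = 5.45e+04 Pa = 0.5450 bar.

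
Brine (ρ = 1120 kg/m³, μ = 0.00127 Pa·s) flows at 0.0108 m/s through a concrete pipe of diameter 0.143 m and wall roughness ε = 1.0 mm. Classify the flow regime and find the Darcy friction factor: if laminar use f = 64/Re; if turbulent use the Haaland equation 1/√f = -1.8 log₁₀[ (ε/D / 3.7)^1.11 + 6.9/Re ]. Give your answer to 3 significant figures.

Re = ρVD/μ = 1120·0.0108·0.143/0.00127 = 1362.
Re < 2300 → laminar, so f = 64/Re = 0.04699 (roughness is irrelevant in laminar flow).

f ≈ 0.0470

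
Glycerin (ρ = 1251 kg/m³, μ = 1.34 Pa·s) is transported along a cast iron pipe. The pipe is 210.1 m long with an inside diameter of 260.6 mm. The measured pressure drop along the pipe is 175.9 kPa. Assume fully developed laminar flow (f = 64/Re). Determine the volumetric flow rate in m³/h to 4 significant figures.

Q ≈ 254.6 m³/h

For laminar flow, f = 64/Re with Re = ρVD/μ, so Darcy-Weisbach reduces to ΔP = 32μLV/D². Solving for V: V = ΔP·D²/(32μL) = 1.759e+05·(0.2606)²/(32·1.34·210.1) = 1.326 m/s.
Check: Re = ρVD/μ = 1251·1.326·0.2606/1.34 = 322.6 < 2300, so the laminar assumption holds.
Q = V·A = 1.326·(π/4·0.2606²) = 0.07072 m³/s = 254.6 m³/h.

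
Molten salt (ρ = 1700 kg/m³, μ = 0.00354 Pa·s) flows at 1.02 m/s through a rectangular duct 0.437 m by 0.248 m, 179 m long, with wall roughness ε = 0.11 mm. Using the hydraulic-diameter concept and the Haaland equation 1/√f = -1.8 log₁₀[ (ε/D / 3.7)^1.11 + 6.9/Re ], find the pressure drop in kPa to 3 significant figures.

ΔP ≈ 9.16 kPa

Hydraulic diameter D_h = 4A/P = 4·(0.437·0.248)/(2·(0.437+0.248)) = 0.4335/1.37 = 0.3164 m.
Re = ρVD_h/μ = 1700·1.02·0.3164/0.00354 = 1.55e+05.
ε/D_h = 0.00011/0.3164 = 0.000348; Haaland gives 1/√f = -1.8 log₁₀[3.39e-05+4.45e-05] = 7.39, so f = 0.01831.
ΔP = f(L/D_h)(ρV²/2) = 0.01831·179/0.3164·884.3 = 9160 Pa.
ΔP = 9.16 kPa.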